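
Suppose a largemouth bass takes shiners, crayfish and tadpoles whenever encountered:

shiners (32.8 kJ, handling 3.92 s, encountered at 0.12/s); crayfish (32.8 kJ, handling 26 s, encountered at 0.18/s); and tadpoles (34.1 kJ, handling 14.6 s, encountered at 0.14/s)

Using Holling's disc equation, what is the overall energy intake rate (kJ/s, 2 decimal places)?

R = (0.12×32.8 + 0.18×32.8 + 0.14×34.1) / (1 + 0.12×3.92 + 0.18×26 + 0.14×14.6) = 14.61/8.194 = 1.783 kJ/s.

1.78 kJ/s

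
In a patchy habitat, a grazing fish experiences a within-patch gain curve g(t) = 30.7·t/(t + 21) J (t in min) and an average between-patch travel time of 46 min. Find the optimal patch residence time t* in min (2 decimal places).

Optimal t* satisfies g'(t*) = g(t*)/(T + t*).
g'(t) = 30.7·21/(t + 21)². Setting 30.7·21/(t+21)² = 30.7t/[(t+21)(46+t)] gives 21(46+t) = t(t+21), so t² = 21×46 = 966.
t* = √966 = 31.08 min.

31.08 min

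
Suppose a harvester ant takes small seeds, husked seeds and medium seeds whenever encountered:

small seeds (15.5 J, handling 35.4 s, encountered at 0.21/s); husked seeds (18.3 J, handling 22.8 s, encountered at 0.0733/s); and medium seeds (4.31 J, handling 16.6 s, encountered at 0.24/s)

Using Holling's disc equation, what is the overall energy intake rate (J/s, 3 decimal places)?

R = (0.21×15.5 + 0.0733×18.3 + 0.24×4.31) / (1 + 0.21×35.4 + 0.0733×22.8 + 0.24×16.6) = 5.631/14.09 = 0.3997 J/s.

0.400 J/s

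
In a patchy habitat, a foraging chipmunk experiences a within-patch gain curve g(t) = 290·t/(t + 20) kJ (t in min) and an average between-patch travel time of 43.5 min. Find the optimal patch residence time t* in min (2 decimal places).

29.50 min

Maximise g(t)/(T+t): set derivative to zero → g'(t)(T+t) = g(t).
g'(t) = 290·20/(t + 20)². Setting 290·20/(t+20)² = 290t/[(t+20)(43.5+t)] gives 20(43.5+t) = t(t+20), so t² = 20×43.5 = 870.
t* = √870 = 29.5 min.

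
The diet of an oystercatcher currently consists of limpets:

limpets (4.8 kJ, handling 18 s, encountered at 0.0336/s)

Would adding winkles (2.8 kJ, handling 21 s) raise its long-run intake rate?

Yes

Current rate: (0.0336×4.8)/(1 + 0.0336×18) = 0.1005 kJ/s.
Profitability of winkles: 2.8/21 = 0.1333 kJ/s.
0.1333 > 0.1005, so adding winkles raises the average — include it.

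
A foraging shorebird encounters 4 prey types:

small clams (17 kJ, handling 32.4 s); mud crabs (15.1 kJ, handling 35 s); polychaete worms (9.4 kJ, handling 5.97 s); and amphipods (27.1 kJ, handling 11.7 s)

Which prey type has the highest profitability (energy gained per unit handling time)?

Profitability E/h (kJ/s): small clams = 17/32.4 = 0.525, mud crabs = 15.1/35 = 0.431, polychaete worms = 9.4/5.97 = 1.57, amphipods = 27.1/11.7 = 2.32.
Ranked: amphipods > polychaete worms > small clams > mud crabs.

amphipods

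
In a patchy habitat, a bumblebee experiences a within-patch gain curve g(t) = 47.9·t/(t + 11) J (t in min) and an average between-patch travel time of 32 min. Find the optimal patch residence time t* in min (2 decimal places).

Optimal t* satisfies g'(t*) = g(t*)/(T + t*).
g'(t) = 47.9·11/(t + 11)². Setting 47.9·11/(t+11)² = 47.9t/[(t+11)(32+t)] gives 11(32+t) = t(t+11), so t² = 11×32 = 352.
t* = √352 = 18.76 min.

18.76 min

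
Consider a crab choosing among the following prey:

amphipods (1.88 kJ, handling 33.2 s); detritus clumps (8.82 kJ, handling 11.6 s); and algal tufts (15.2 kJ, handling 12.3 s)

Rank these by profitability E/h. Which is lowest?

Profitability E/h (kJ/s): amphipods = 1.88/33.2 = 0.0566, detritus clumps = 8.82/11.6 = 0.76, algal tufts = 15.2/12.3 = 1.24.
Ranked: algal tufts > detritus clumps > amphipods.

amphipods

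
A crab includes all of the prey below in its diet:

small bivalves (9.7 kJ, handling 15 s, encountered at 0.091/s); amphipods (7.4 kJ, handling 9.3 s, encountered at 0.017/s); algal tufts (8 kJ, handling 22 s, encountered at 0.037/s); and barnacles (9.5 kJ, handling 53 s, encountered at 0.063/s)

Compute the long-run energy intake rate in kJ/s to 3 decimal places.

0.285 kJ/s

R = (0.091×9.7 + 0.017×7.4 + 0.037×8 + 0.063×9.5) / (1 + 0.091×15 + 0.017×9.3 + 0.037×22 + 0.063×53) = 1.903/6.676 = 0.285 kJ/s.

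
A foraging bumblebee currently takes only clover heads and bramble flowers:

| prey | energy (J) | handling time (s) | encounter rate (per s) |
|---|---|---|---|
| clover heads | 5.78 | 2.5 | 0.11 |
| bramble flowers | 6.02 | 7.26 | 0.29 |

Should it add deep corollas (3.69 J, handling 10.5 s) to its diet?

No

On clover heads and bramble flowers alone, R = ΣλE/(1+Σλh) = 2.382/3.38 = 0.7045 J/s.
deep corollas: E/h = 3.69/10.5 = 0.3514 J/s.
0.3514 < 0.7045, so adding deep corollas would lower the average — exclude it.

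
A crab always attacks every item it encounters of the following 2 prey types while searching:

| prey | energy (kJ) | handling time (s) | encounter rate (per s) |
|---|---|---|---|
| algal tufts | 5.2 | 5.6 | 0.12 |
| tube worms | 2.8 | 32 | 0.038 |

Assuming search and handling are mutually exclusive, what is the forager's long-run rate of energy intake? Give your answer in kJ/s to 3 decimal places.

0.253 kJ/s

R = (0.12×5.2 + 0.038×2.8) / (1 + 0.12×5.6 + 0.038×32) = 0.7304/2.888 = 0.2529 kJ/s.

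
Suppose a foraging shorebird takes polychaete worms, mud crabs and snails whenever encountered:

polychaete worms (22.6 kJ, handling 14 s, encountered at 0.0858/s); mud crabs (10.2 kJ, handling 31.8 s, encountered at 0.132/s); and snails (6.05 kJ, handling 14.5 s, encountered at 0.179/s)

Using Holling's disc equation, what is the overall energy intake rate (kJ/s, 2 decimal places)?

0.49 kJ/s

Energy encountered per unit search time: 0.0858×22.6 + 0.132×10.2 + 0.179×6.05 = 4.368 kJ/s.
Handling time per unit search time: 0.0858×14 + 0.132×31.8 + 0.179×14.5 = 7.994.
Rate = 4.368/(1 + 7.994) = 0.4857 kJ/s.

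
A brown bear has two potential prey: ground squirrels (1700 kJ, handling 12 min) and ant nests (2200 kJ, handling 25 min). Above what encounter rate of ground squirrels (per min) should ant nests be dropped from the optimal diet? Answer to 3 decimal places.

The zero-one rule: include ant nests iff E₂/h₂ > λE₁/(1+λh₁). Equality gives the switch point.
λE₁h₂ = E₂ + λE₂h₁ ⇒ λ = E₂/(E₁h₂ − E₂h₁) = 2200/(4.25e+04 − 2.64e+04) = 0.1366 per min.

0.137 per min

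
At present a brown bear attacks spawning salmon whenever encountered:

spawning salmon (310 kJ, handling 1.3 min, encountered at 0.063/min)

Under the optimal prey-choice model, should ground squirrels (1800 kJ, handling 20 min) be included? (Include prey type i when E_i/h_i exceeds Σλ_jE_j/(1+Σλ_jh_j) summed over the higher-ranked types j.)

Current rate: (0.063×310)/(1 + 0.063×1.3) = 18.05 kJ/min.
ground squirrels: E/h = 1800/20 = 90 kJ/min.
90 > 18.05, so adding ground squirrels raises the average — include it.

Yes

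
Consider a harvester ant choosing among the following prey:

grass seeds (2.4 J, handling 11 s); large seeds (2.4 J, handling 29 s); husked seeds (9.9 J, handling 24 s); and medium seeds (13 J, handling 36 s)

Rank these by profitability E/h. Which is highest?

husked seeds

Profitability E/h (J/s): grass seeds = 2.4/11 = 0.218, large seeds = 2.4/29 = 0.0828, husked seeds = 9.9/24 = 0.413, medium seeds = 13/36 = 0.361.
Ranked: husked seeds > medium seeds > grass seeds > large seeds.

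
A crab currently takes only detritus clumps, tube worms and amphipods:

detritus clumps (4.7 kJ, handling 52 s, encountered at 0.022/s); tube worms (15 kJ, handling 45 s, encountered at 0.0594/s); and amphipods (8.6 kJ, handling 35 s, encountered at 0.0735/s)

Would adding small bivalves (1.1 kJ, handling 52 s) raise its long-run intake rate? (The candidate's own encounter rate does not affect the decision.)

On detritus clumps, tube worms and amphipods alone, R = ΣλE/(1+Σλh) = 1.626/7.389 = 0.2201 kJ/s.
Profitability of small bivalves: 1.1/52 = 0.02115 kJ/s.
0.02115 < 0.2201, so adding small bivalves would lower the average — exclude it.

No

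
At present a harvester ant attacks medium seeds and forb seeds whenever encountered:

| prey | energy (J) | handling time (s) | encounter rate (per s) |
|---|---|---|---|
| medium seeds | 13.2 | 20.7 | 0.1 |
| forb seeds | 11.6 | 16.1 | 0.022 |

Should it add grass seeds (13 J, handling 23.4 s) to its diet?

Yes

Intake rate on the current diet: R = (0.1×13.2 + 0.022×11.6) / (1 + 0.1×20.7 + 0.022×16.1) = 1.575/3.424 = 0.46 J/s.
grass seeds: E/h = 13/23.4 = 0.5556 J/s.
Since 0.5556 > R, including grass seeds increases the long-run rate.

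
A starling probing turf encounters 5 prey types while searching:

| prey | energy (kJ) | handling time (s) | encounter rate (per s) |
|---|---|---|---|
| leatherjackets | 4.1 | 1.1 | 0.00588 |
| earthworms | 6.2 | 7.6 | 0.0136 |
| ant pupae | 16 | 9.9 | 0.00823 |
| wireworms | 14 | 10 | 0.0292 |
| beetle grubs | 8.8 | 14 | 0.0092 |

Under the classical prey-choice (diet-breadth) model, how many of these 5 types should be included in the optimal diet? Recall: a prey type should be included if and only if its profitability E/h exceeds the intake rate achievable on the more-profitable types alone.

5

Profitabilities (E/h, kJ/s): leatherjackets 3.73, ant pupae 1.62, wireworms 1.4, earthworms 0.816, beetle grubs 0.629. Add prey in this order while the next type's profitability exceeds the intake rate on those already taken.
Rate on top 1: 0.02395. ant pupae: 1.62 > 0.02395 → include.
Rate on top 2: 0.1432. wireworms: 1.4 > 0.1432 → include.
Rate on top 3: 0.4091. earthworms: 0.816 > 0.4091 → include.
Rate on top 4: 0.4375. beetle grubs: 0.629 > 0.4375 → include.
Optimal diet: leatherjackets, ant pupae, wireworms, earthworms, beetle grubs — 5 of 5 types.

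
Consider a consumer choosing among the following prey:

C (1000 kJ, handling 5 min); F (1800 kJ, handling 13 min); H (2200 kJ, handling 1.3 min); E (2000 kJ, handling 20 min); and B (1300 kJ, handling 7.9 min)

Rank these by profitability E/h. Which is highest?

Profitability E/h (kJ/min): C = 1000/5 = 200, F = 1800/13 = 138, H = 2200/1.3 = 1.69e+03, E = 2000/20 = 100, B = 1300/7.9 = 165.
Ranked: H > C > B > F > E.

H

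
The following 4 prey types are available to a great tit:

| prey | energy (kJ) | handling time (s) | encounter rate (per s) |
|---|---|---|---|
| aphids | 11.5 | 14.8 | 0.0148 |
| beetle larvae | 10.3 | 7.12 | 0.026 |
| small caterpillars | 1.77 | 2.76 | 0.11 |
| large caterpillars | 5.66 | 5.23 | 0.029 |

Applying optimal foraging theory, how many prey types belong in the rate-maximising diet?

Profitabilities (E/h, kJ/s): beetle larvae 1.45, large caterpillars 1.08, aphids 0.777, small caterpillars 0.641. Add prey in this order while the next type's profitability exceeds the intake rate on those already taken.
Rate on top 1: 0.226. large caterpillars: 1.08 > 0.226 → include.
Rate on top 2: 0.3231. aphids: 0.777 > 0.3231 → include.
Rate on top 3: 0.387. small caterpillars: 0.641 > 0.387 → include.
Optimal diet: beetle larvae, large caterpillars, aphids, small caterpillars — 4 of 4 types.

4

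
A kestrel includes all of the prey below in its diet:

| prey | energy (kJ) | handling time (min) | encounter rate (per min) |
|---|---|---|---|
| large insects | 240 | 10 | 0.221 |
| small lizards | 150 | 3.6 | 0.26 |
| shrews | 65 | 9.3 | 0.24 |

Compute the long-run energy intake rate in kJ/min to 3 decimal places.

Energy encountered per unit search time: 0.221×240 + 0.26×150 + 0.24×65 = 107.6 kJ/min.
Handling time per unit search time: 0.221×10 + 0.26×3.6 + 0.24×9.3 = 5.378.
Rate = 107.6/(1 + 5.378) = 16.88 kJ/min.

16.877 kJ/min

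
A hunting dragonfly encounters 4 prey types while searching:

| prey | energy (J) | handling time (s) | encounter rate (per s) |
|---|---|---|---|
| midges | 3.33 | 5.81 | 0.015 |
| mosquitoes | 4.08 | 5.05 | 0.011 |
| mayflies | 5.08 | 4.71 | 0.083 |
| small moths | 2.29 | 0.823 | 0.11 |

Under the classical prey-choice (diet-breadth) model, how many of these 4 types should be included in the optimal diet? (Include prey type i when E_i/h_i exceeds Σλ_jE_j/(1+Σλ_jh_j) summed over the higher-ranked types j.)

4

Rank by E/h (J/s): small moths 2.78, mayflies 1.08, mosquitoes 0.808, midges 0.573. Include each in turn until the next type's E/h falls below the running intake rate.
Rate on top 1: 0.231. mayflies: 1.08 > 0.231 → include.
Rate on top 2: 0.4546. mosquitoes: 0.808 > 0.4546 → include.
Rate on top 3: 0.4674. midges: 0.573 > 0.4674 → include.
Optimal diet: small moths, mayflies, mosquitoes, midges — 4 of 4 types.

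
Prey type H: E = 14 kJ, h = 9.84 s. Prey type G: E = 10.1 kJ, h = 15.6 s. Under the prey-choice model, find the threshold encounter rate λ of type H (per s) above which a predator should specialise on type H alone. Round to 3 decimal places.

At the threshold, the rate on type H alone equals the profitability of type G: λ·14/(1 + λ·9.84) = 10.1/15.6 = 0.6474.
Rearranging, λ(14 − 0.6474×9.84) = 0.6474, so λ = 0.6474/7.629 = 0.08486 per s.

0.085 per s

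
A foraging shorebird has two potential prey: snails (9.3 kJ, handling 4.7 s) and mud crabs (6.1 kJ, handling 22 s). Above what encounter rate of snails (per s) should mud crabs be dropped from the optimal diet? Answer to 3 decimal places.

0.035 per s

At the threshold, the rate on snails alone equals the profitability of mud crabs: λ·9.3/(1 + λ·4.7) = 6.1/22 = 0.2773.
Rearranging, λ(9.3 − 0.2773×4.7) = 0.2773, so λ = 0.2773/7.997 = 0.03467 per s.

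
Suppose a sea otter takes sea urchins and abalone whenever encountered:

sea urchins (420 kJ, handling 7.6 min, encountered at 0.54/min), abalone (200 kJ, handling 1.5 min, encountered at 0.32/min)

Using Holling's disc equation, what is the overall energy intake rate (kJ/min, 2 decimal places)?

52.08 kJ/min

R = Σλ_iE_i / (1 + Σλ_ih_i)
Numerator: 0.54×420 + 0.32×200 = 290.8
Denominator: 1 + 0.54×7.6 + 0.32×1.5 = 5.584
R = 290.8/5.584 = 52.08 kJ/min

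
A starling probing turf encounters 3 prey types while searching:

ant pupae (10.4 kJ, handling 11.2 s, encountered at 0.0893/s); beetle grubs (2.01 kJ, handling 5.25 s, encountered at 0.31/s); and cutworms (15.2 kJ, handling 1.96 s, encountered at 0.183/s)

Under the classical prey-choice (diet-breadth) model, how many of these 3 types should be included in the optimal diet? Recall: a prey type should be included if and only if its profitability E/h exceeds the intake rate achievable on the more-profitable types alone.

Profitabilities (E/h, kJ/s): cutworms 7.76, ant pupae 0.929, beetle grubs 0.383. Add prey in this order while the next type's profitability exceeds the intake rate on those already taken.
Rate on top 1: 2.047. ant pupae: 0.929 < 2.047 → exclude; stop.
Optimal diet: cutworms — 1 of 3 types.

1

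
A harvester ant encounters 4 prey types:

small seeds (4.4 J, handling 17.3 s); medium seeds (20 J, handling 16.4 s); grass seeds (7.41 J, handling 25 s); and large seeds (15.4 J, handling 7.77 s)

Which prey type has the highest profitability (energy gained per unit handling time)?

In descending order of E/h:
large seeds: 15.4/7.77 = 1.98 J/s
medium seeds: 20/16.4 = 1.22 J/s
grass seeds: 7.41/25 = 0.296 J/s
small seeds: 4.4/17.3 = 0.254 J/s

large seeds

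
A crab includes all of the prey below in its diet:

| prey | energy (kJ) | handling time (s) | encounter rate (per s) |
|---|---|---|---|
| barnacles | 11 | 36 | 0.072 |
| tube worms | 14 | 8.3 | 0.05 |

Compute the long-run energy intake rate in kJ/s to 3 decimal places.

0.372 kJ/s

R = Σλ_iE_i / (1 + Σλ_ih_i)
Numerator: 0.072×11 + 0.05×14 = 1.492
Denominator: 1 + 0.072×36 + 0.05×8.3 = 4.007
R = 1.492/4.007 = 0.3723 kJ/s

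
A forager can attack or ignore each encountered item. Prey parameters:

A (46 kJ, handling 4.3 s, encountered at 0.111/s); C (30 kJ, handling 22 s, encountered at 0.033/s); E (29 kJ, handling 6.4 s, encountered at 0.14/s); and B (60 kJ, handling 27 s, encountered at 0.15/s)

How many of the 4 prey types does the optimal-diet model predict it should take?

Rank by E/h (kJ/s): A 10.7, E 4.53, B 2.22, C 1.36. Include each in turn until the next type's E/h falls below the running intake rate.
Rate on top 1: 3.456. E: 4.53 > 3.456 → include.
Rate on top 2: 3.862. B: 2.22 < 3.862 → exclude; stop.
Optimal diet: A, E — 2 of 4 types.

2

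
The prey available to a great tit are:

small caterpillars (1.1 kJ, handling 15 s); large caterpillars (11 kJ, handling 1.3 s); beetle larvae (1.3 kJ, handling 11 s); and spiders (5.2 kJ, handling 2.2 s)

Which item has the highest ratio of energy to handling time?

In descending order of E/h:
large caterpillars: 11/1.3 = 8.46 kJ/s
spiders: 5.2/2.2 = 2.36 kJ/s
beetle larvae: 1.3/11 = 0.118 kJ/s
small caterpillars: 1.1/15 = 0.0733 kJ/s

large caterpillars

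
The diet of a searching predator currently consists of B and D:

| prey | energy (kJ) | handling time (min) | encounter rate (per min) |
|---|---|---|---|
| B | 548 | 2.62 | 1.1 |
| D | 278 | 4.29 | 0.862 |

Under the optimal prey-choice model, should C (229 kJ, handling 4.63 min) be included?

On B and D alone, R = ΣλE/(1+Σλh) = 842.4/7.58 = 111.1 kJ/min.
Profitability of C: 229/4.63 = 49.46 kJ/min.
49.46 < 111.1, so adding C would lower the average — exclude it.

No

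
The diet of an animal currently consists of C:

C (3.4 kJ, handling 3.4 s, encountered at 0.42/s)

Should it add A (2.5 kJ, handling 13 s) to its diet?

On C alone, R = ΣλE/(1+Σλh) = 1.428/2.428 = 0.5881 kJ/s.
A: E/h = 2.5/13 = 0.1923 kJ/s.
Since 0.1923 < R, time spent handling A is better spent searching.

No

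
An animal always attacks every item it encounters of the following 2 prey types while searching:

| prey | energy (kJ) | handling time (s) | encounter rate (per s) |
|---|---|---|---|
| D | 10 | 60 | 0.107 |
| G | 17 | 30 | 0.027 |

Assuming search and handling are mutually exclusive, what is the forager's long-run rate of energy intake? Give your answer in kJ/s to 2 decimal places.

R = Σλ_iE_i / (1 + Σλ_ih_i)
Numerator: 0.107×10 + 0.027×17 = 1.529
Denominator: 1 + 0.107×60 + 0.027×30 = 8.23
R = 1.529/8.23 = 0.1858 kJ/s

0.19 kJ/s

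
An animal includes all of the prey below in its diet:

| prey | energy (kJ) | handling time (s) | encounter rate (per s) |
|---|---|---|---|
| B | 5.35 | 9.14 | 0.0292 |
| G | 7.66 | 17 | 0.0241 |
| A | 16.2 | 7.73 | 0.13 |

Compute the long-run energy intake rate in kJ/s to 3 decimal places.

0.912 kJ/s

Energy encountered per unit search time: 0.0292×5.35 + 0.0241×7.66 + 0.13×16.2 = 2.447 kJ/s.
Handling time per unit search time: 0.0292×9.14 + 0.0241×17 + 0.13×7.73 = 1.681.
Rate = 2.447/(1 + 1.681) = 0.9125 kJ/s.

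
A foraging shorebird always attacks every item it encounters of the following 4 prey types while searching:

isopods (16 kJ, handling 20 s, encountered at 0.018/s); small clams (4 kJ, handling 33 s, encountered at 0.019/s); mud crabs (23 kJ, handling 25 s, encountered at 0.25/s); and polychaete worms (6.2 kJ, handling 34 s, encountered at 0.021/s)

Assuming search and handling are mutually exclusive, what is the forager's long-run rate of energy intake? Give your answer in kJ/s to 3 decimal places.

R = (0.018×16 + 0.019×4 + 0.25×23 + 0.021×6.2) / (1 + 0.018×20 + 0.019×33 + 0.25×25 + 0.021×34) = 6.244/8.951 = 0.6976 kJ/s.

0.698 kJ/s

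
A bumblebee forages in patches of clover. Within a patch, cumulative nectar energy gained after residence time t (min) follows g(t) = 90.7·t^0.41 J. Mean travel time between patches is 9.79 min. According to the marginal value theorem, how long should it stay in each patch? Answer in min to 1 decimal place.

Maximise g(t)/(T+t): set derivative to zero → g'(t)(T+t) = g(t).
g'(t) = 0.41·90.7·t^-0.59. Setting 0.41·90.7·t^-0.59 = 90.7·t^0.41/(9.79+t) gives 0.41(9.79+t) = t, so 0.59·t = 0.41×9.79.
t* = 0.41×9.79/0.59 = 6.803 min.

6.8 min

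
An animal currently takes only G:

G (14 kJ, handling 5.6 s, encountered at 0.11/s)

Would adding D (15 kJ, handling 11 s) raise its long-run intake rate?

Yes

On G alone, R = ΣλE/(1+Σλh) = 1.54/1.616 = 0.953 kJ/s.
Profitability of D: 15/11 = 1.364 kJ/s.
1.364 > 0.953, so adding D raises the average — include it.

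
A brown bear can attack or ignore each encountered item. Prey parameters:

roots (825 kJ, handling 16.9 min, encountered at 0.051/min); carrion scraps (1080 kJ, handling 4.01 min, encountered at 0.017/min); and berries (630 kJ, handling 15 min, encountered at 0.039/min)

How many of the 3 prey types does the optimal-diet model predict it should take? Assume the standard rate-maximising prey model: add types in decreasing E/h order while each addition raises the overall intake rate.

3

E/h in descending order: carrion scraps 269, roots 48.8, berries 42 kJ/min. The optimal diet is the largest prefix of this list for which every included type satisfies E_i/h_i > R on the types above it.
Rate on top 1: 17.19. roots: 48.8 > 17.19 → include.
Rate on top 2: 31.31. berries: 42 > 31.31 → include.
Optimal diet: carrion scraps, roots, berries — 3 of 3 types.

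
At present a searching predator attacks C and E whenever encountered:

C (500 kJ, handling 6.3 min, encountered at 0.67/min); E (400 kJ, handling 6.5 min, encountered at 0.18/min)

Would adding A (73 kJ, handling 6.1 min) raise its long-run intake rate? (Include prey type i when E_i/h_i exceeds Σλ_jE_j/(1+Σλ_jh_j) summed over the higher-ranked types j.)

No

On C and E alone, R = ΣλE/(1+Σλh) = 407/6.391 = 63.68 kJ/min.
A: E/h = 73/6.1 = 11.97 kJ/min.
11.97 < 63.68, so adding A would lower the average — exclude it.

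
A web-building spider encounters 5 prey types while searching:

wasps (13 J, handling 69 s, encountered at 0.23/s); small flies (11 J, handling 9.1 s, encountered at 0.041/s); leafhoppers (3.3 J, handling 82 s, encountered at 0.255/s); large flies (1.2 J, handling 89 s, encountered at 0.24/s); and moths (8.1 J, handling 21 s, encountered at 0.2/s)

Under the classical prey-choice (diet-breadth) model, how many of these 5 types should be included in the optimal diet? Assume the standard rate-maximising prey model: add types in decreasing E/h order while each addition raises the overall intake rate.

Profitabilities (E/h, J/s): small flies 1.21, moths 0.386, wasps 0.188, leafhoppers 0.0402, large flies 0.0135. Add prey in this order while the next type's profitability exceeds the intake rate on those already taken.
Rate on top 1: 0.3285. moths: 0.386 > 0.3285 → include.
Rate on top 2: 0.3716. wasps: 0.188 < 0.3716 → exclude; stop.
Optimal diet: small flies, moths — 2 of 5 types.

2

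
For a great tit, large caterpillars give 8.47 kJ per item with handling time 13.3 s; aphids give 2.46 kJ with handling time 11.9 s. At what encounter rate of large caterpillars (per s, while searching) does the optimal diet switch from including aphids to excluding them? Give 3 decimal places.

At the threshold, the rate on large caterpillars alone equals the profitability of aphids: λ·8.47/(1 + λ·13.3) = 2.46/11.9 = 0.2067.
Rearranging, λ(8.47 − 0.2067×13.3) = 0.2067, so λ = 0.2067/5.721 = 0.03614 per s.

0.036 per s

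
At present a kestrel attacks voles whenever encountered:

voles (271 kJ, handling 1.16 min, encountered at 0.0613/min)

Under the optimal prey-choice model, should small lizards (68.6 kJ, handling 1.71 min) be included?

Yes

Current rate: (0.0613×271)/(1 + 0.0613×1.16) = 15.51 kJ/min.
Profitability of small lizards: 68.6/1.71 = 40.12 kJ/min.
40.12 > 15.51, so adding small lizards raises the average — include it.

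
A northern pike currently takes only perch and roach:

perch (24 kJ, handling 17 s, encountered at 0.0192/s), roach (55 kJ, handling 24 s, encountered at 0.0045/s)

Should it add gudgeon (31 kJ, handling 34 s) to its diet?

Intake rate on the current diet: R = (0.0192×24 + 0.0045×55) / (1 + 0.0192×17 + 0.0045×24) = 0.7083/1.434 = 0.4938 kJ/s.
Profitability of gudgeon: 31/34 = 0.9118 kJ/s.
Since 0.9118 > R, including gudgeon increases the long-run rate.

Yes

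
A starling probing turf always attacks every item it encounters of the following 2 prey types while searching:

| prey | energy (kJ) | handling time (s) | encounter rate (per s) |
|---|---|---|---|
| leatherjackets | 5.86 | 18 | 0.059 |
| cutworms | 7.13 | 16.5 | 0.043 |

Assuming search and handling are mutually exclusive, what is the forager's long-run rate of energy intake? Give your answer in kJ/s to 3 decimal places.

0.235 kJ/s

R = Σλ_iE_i / (1 + Σλ_ih_i)
Numerator: 0.059×5.86 + 0.043×7.13 = 0.6523
Denominator: 1 + 0.059×18 + 0.043×16.5 = 2.771
R = 0.6523/2.771 = 0.2354 kJ/s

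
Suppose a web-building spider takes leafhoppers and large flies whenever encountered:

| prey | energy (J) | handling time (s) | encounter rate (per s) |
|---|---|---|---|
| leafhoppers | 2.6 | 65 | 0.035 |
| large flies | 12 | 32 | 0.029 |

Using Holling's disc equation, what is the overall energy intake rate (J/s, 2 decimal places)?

R = (0.035×2.6 + 0.029×12) / (1 + 0.035×65 + 0.029×32) = 0.439/4.203 = 0.1044 J/s.

0.10 J/s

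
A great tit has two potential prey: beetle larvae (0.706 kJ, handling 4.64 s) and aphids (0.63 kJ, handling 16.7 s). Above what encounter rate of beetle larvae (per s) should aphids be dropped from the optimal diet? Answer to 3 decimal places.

0.071 per s

The zero-one rule: include aphids iff E₂/h₂ > λE₁/(1+λh₁). Equality gives the switch point.
λE₁h₂ = E₂ + λE₂h₁ ⇒ λ = E₂/(E₁h₂ − E₂h₁) = 0.63/(11.79 − 2.923) = 0.07105 per s.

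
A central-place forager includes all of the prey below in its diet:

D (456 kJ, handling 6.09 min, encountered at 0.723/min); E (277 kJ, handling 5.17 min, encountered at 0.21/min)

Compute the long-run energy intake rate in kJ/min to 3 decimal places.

59.774 kJ/min

R = Σλ_iE_i / (1 + Σλ_ih_i)
Numerator: 0.723×456 + 0.21×277 = 387.9
Denominator: 1 + 0.723×6.09 + 0.21×5.17 = 6.489
R = 387.9/6.489 = 59.77 kJ/min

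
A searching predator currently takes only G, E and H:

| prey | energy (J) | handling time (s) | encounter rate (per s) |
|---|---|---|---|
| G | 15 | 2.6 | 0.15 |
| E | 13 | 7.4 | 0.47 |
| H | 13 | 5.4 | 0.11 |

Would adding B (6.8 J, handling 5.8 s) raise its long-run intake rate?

No

On G, E and H alone, R = ΣλE/(1+Σλh) = 9.79/5.462 = 1.792 J/s.
B: E/h = 6.8/5.8 = 1.172 J/s.
Since 1.172 < R, time spent handling B is better spent searching.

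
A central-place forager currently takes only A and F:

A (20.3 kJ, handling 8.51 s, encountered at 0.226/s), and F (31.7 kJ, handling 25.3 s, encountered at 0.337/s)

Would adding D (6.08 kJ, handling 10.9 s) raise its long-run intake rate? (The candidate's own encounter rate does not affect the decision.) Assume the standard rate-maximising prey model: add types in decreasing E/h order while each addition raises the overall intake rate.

No

Intake rate on the current diet: R = (0.226×20.3 + 0.337×31.7) / (1 + 0.226×8.51 + 0.337×25.3) = 15.27/11.45 = 1.334 kJ/s.
D: E/h = 6.08/10.9 = 0.5578 kJ/s.
Since 0.5578 < R, time spent handling D is better spent searching.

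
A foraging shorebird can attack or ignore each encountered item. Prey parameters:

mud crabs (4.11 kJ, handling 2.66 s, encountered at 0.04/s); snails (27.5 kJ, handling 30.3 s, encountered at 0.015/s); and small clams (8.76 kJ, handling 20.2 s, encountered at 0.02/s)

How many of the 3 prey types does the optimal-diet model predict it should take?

3

E/h in descending order: mud crabs 1.55, snails 0.908, small clams 0.434 kJ/s. The optimal diet is the largest prefix of this list for which every included type satisfies E_i/h_i > R on the types above it.
Rate on top 1: 0.1486. snails: 0.908 > 0.1486 → include.
Rate on top 2: 0.3696. small clams: 0.434 > 0.3696 → include.
Optimal diet: mud crabs, snails, small clams — 3 of 3 types.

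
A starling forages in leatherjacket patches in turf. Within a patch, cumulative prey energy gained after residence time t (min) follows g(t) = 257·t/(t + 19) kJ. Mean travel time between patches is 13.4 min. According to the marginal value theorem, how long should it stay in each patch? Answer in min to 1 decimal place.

Optimal t* satisfies g'(t*) = g(t*)/(T + t*).
g'(t) = 257·19/(t + 19)². Setting 257·19/(t+19)² = 257t/[(t+19)(13.4+t)] gives 19(13.4+t) = t(t+19), so t² = 19×13.4 = 254.6.
t* = √254.6 = 15.96 min.

16.0 min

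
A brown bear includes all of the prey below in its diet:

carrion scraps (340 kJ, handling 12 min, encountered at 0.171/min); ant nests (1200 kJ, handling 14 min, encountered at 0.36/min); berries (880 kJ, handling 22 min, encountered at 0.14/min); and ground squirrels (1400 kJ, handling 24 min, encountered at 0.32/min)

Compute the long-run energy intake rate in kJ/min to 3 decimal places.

R = Σλ_iE_i / (1 + Σλ_ih_i)
Numerator: 0.171×340 + 0.36×1200 + 0.14×880 + 0.32×1400 = 1061
Denominator: 1 + 0.171×12 + 0.36×14 + 0.14×22 + 0.32×24 = 18.85
R = 1061/18.85 = 56.3 kJ/min

56.299 kJ/min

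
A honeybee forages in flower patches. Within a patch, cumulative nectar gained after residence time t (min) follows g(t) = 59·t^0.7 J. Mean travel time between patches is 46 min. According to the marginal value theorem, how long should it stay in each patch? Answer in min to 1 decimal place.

107.3 min

By the marginal value theorem, leave when the instantaneous gain rate g'(t) equals the habitat-wide average g(t)/(T + t).
g'(t) = 0.7·59·t^-0.3. Setting 0.7·59·t^-0.3 = 59·t^0.7/(46+t) gives 0.7(46+t) = t, so 0.30·t = 0.7×46.
t* = 0.7×46/0.30 = 107.3 min.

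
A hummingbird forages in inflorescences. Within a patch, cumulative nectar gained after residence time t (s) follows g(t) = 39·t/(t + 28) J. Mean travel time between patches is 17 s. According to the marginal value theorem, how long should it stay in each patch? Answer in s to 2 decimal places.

21.82 s

By the marginal value theorem, leave when the instantaneous gain rate g'(t) equals the habitat-wide average g(t)/(T + t).
g'(t) = 39·28/(t + 28)². Setting 39·28/(t+28)² = 39t/[(t+28)(17+t)] gives 28(17+t) = t(t+28), so t² = 28×17 = 476.
t* = √476 = 21.82 s.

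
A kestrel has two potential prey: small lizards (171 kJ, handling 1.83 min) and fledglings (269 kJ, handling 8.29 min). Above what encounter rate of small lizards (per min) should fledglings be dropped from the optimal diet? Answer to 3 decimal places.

0.291 per min

The zero-one rule: include fledglings iff E₂/h₂ > λE₁/(1+λh₁). Equality gives the switch point.
λE₁h₂ = E₂ + λE₂h₁ ⇒ λ = E₂/(E₁h₂ − E₂h₁) = 269/(1418 − 492.3) = 0.2907 per min.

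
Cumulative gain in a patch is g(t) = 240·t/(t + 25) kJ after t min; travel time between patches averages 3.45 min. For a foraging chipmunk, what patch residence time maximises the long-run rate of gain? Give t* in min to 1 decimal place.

9.3 min

Optimal t* satisfies g'(t*) = g(t*)/(T + t*).
g'(t) = 240·25/(t + 25)². Setting 240·25/(t+25)² = 240t/[(t+25)(3.45+t)] gives 25(3.45+t) = t(t+25), so t² = 25×3.45 = 86.25.
t* = √86.25 = 9.287 min.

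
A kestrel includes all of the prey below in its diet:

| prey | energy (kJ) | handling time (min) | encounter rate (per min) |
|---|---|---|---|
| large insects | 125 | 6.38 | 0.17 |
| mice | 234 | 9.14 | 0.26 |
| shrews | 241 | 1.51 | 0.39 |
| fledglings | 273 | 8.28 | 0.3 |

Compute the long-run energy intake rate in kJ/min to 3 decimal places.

34.243 kJ/min

Energy encountered per unit search time: 0.17×125 + 0.26×234 + 0.39×241 + 0.3×273 = 258 kJ/min.
Handling time per unit search time: 0.17×6.38 + 0.26×9.14 + 0.39×1.51 + 0.3×8.28 = 6.534.
Rate = 258/(1 + 6.534) = 34.24 kJ/min.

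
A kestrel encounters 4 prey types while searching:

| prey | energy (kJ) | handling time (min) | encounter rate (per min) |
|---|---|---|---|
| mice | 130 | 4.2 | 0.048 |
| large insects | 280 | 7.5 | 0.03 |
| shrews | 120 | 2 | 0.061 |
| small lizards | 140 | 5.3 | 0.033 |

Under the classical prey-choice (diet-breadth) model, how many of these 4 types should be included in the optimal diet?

4

Profitabilities (E/h, kJ/min): shrews 60, large insects 37.3, mice 31, small lizards 26.4. Add prey in this order while the next type's profitability exceeds the intake rate on those already taken.
Rate on top 1: 6.524. large insects: 37.3 > 6.524 → include.
Rate on top 2: 11.67. mice: 31 > 11.67 → include.
Rate on top 3: 14.18. small lizards: 26.4 > 14.18 → include.
Optimal diet: shrews, large insects, mice, small lizards — 4 of 4 types.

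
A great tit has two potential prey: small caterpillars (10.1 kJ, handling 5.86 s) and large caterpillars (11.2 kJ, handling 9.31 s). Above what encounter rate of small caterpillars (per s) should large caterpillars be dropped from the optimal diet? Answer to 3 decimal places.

0.394 per s

The zero-one rule: include large caterpillars iff E₂/h₂ > λE₁/(1+λh₁). Equality gives the switch point.
λE₁h₂ = E₂ + λE₂h₁ ⇒ λ = E₂/(E₁h₂ − E₂h₁) = 11.2/(94.03 − 65.63) = 0.3944 per s.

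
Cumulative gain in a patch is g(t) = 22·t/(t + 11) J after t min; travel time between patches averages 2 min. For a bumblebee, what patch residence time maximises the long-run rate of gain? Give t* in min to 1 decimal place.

4.7 min

Optimal t* satisfies g'(t*) = g(t*)/(T + t*).
g'(t) = 22·11/(t + 11)². Setting 22·11/(t+11)² = 22t/[(t+11)(2+t)] gives 11(2+t) = t(t+11), so t² = 11×2 = 22.
t* = √22 = 4.69 min.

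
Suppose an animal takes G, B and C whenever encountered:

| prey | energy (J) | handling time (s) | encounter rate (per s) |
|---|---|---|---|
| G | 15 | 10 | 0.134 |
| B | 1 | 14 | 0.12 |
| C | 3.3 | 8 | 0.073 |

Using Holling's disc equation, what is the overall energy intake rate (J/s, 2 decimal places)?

0.51 J/s

R = (0.134×15 + 0.12×1 + 0.073×3.3) / (1 + 0.134×10 + 0.12×14 + 0.073×8) = 2.371/4.604 = 0.515 J/s.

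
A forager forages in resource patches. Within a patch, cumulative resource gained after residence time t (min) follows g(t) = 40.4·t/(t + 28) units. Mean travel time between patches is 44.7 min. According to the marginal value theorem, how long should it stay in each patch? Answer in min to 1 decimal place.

35.4 min

Optimal t* satisfies g'(t*) = g(t*)/(T + t*).
g'(t) = 40.4·28/(t + 28)². Setting 40.4·28/(t+28)² = 40.4t/[(t+28)(44.7+t)] gives 28(44.7+t) = t(t+28), so t² = 28×44.7 = 1252.
t* = √1252 = 35.38 min.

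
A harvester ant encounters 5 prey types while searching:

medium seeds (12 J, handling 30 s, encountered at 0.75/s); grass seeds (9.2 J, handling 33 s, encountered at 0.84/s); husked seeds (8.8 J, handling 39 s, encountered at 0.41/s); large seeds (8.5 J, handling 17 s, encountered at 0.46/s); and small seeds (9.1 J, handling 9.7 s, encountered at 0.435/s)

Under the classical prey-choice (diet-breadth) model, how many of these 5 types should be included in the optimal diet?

Rank by E/h (J/s): small seeds 0.938, large seeds 0.5, medium seeds 0.4, grass seeds 0.279, husked seeds 0.226. Include each in turn until the next type's E/h falls below the running intake rate.
Rate on top 1: 0.7584. large seeds: 0.5 < 0.7584 → exclude; stop.
Optimal diet: small seeds — 1 of 5 types.

1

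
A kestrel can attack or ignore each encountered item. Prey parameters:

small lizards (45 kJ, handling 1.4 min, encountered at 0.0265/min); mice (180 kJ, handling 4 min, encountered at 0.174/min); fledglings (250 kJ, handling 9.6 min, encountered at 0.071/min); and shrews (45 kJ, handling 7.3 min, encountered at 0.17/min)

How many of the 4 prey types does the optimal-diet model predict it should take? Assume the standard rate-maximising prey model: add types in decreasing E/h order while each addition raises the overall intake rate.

3

Profitabilities (E/h, kJ/min): mice 45, small lizards 32.1, fledglings 26, shrews 6.16. Add prey in this order while the next type's profitability exceeds the intake rate on those already taken.
Rate on top 1: 18.47. small lizards: 32.1 > 18.47 → include.
Rate on top 2: 18.76. fledglings: 26 > 18.76 → include.
Rate on top 3: 20.82. shrews: 6.16 < 20.82 → exclude; stop.
Optimal diet: mice, small lizards, fledglings — 3 of 4 types.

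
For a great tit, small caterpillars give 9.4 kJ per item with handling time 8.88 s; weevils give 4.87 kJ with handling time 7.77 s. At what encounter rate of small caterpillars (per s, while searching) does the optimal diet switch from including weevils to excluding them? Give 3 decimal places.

0.163 per s

The zero-one rule: include weevils iff E₂/h₂ > λE₁/(1+λh₁). Equality gives the switch point.
λE₁h₂ = E₂ + λE₂h₁ ⇒ λ = E₂/(E₁h₂ − E₂h₁) = 4.87/(73.04 − 43.25) = 0.1635 per s.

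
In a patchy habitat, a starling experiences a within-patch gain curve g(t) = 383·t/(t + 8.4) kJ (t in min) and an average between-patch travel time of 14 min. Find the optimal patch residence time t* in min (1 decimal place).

10.8 min

Maximise g(t)/(T+t): set derivative to zero → g'(t)(T+t) = g(t).
g'(t) = 383·8.4/(t + 8.4)². Setting 383·8.4/(t+8.4)² = 383t/[(t+8.4)(14+t)] gives 8.4(14+t) = t(t+8.4), so t² = 8.4×14 = 117.6.
t* = √117.6 = 10.84 min.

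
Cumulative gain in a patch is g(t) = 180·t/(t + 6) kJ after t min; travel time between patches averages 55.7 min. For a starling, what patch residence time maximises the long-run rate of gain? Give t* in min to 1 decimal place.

By the marginal value theorem, leave when the instantaneous gain rate g'(t) equals the habitat-wide average g(t)/(T + t).
g'(t) = 180·6/(t + 6)². Setting 180·6/(t+6)² = 180t/[(t+6)(55.7+t)] gives 6(55.7+t) = t(t+6), so t² = 6×55.7 = 334.2.
t* = √334.2 = 18.28 min.

18.3 min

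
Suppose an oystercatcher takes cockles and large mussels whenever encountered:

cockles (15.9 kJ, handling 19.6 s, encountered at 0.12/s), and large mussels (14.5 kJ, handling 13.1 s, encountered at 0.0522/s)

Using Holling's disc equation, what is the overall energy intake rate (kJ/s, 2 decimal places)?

R = Σλ_iE_i / (1 + Σλ_ih_i)
Numerator: 0.12×15.9 + 0.0522×14.5 = 2.665
Denominator: 1 + 0.12×19.6 + 0.0522×13.1 = 4.036
R = 2.665/4.036 = 0.6603 kJ/s

0.66 kJ/s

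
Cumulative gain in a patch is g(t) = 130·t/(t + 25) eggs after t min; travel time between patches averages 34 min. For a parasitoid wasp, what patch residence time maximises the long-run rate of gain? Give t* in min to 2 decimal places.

By the marginal value theorem, leave when the instantaneous gain rate g'(t) equals the habitat-wide average g(t)/(T + t).
g'(t) = 130·25/(t + 25)². Setting 130·25/(t+25)² = 130t/[(t+25)(34+t)] gives 25(34+t) = t(t+25), so t² = 25×34 = 850.
t* = √850 = 29.15 min.

29.15 min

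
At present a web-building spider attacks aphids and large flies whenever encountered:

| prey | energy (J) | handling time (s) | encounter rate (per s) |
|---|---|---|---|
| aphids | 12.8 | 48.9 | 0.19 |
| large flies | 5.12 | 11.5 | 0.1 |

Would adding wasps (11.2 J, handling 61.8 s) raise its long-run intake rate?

No

Current rate: (0.19×12.8 + 0.1×5.12)/(1 + 0.19×48.9 + 0.1×11.5) = 0.2573 J/s.
Profitability of wasps: 11.2/61.8 = 0.1812 J/s.
0.1812 < 0.2573, so adding wasps would lower the average — exclude it.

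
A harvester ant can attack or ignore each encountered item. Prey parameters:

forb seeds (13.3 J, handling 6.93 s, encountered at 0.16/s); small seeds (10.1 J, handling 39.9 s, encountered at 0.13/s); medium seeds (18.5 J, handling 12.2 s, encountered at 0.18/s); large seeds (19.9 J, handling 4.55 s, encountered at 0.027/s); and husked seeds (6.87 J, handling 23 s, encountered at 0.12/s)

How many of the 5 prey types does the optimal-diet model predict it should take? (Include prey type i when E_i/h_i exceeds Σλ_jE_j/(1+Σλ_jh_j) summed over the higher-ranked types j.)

3

Rank by E/h (J/s): large seeds 4.37, forb seeds 1.92, medium seeds 1.52, husked seeds 0.299, small seeds 0.253. Include each in turn until the next type's E/h falls below the running intake rate.
Rate on top 1: 0.4785. forb seeds: 1.92 > 0.4785 → include.
Rate on top 2: 1.194. medium seeds: 1.52 > 1.194 → include.
Rate on top 3: 1.354. husked seeds: 0.299 < 1.354 → exclude; stop.
Optimal diet: large seeds, forb seeds, medium seeds — 3 of 5 types.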